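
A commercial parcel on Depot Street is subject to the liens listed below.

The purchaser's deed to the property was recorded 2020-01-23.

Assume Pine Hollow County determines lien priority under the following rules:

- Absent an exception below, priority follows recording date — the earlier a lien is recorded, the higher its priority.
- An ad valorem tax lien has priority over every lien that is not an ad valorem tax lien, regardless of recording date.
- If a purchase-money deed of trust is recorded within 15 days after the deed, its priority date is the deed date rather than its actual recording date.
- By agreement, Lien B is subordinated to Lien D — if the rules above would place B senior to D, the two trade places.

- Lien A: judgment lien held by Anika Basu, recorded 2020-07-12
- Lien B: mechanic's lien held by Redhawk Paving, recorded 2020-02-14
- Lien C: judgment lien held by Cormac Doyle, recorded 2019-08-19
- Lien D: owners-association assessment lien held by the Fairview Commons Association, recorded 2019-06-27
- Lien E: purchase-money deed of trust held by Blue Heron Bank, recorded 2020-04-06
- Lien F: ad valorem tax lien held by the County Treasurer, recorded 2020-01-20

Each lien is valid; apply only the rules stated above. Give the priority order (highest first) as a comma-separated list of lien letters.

F, D, C, B, E, A

Adjusting effective dates: E was recorded 74 days after the deed, outside the 15-day window, so it keeps its recording date.
F is an ad valorem tax lien, so it outranks all other liens regardless of date.
Among the remaining liens, by effective date: D (2019-06-27), C (2019-08-19), B (2020-02-14), E (2020-04-06), A (2020-07-12).
B already ranks below D; the subordination has no effect.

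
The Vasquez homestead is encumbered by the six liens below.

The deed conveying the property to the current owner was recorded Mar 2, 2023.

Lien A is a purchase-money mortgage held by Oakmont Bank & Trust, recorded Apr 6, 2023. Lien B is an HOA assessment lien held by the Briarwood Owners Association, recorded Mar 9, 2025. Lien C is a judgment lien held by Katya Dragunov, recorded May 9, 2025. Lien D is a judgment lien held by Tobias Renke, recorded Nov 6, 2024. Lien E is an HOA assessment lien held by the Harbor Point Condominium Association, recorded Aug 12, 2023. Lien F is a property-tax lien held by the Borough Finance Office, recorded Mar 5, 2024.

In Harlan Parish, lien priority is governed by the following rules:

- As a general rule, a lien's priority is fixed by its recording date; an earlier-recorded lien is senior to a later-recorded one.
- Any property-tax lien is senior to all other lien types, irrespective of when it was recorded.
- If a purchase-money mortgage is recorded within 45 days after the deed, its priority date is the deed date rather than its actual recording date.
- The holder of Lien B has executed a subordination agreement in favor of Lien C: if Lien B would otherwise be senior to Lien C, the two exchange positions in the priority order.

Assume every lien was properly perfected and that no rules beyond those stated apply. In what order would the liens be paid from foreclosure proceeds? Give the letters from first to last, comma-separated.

F, A, E, D, C, B

First, effective dates: A's effective date is the deed date, Mar 2, 2023.
F is a property-tax lien, so it outranks all other liens regardless of date.
Among the remaining liens, by effective date: A (Mar 2, 2023), E (Aug 12, 2023), D (Nov 6, 2024), B (Mar 9, 2025), C (May 9, 2025).
B would otherwise be senior to C, so under the subordination agreement B and C exchange positions.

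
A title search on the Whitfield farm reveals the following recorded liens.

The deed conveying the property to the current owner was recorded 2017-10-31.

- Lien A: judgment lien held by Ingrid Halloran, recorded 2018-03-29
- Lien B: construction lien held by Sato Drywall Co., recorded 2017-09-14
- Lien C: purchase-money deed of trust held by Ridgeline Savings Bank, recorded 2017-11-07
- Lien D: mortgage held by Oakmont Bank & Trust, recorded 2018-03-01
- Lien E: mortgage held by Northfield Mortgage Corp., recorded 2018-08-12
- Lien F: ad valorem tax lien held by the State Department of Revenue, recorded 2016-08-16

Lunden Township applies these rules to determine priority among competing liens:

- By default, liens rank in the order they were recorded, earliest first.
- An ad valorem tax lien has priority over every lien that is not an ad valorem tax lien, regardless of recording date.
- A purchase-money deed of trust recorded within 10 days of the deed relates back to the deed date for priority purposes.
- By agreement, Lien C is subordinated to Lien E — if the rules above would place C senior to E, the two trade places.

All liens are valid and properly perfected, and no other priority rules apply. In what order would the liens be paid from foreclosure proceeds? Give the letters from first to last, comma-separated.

F, B, E, D, A, C

Effective dates: C relates back to the deed date 2017-10-31.
F, as an ad valorem tax lien, has superpriority and ranks first.
Remaining liens by effective date: B (2017-09-14), C (2017-10-31), D (2018-03-01), A (2018-03-29), E (2018-08-12).
The subordination applies — C was senior to E — so C and E swap.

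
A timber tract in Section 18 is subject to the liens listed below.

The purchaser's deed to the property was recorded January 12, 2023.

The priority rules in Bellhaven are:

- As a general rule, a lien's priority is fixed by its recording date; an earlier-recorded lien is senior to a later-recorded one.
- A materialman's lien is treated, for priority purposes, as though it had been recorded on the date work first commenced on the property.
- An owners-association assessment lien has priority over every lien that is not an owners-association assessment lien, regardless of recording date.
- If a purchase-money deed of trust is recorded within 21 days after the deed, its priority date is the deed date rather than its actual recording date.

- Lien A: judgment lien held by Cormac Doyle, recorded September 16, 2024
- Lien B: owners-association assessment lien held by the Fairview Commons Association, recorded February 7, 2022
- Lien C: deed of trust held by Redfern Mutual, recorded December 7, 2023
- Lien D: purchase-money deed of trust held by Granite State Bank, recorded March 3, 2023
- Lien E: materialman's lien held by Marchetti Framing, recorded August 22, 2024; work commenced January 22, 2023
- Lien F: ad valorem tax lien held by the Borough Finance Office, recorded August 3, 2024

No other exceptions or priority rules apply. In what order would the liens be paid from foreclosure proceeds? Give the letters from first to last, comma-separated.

First, effective dates: D missed the 21-day window (50 days after the deed), so its recording date stands; E's effective date is January 22, 2023, when work began.
B is an owners-association assessment lien and takes priority over every other lien.
Among the remaining liens, by effective date: E (January 22, 2023), D (March 3, 2023), C (December 7, 2023), F (August 3, 2024), A (September 16, 2024).

B, E, D, C, F, A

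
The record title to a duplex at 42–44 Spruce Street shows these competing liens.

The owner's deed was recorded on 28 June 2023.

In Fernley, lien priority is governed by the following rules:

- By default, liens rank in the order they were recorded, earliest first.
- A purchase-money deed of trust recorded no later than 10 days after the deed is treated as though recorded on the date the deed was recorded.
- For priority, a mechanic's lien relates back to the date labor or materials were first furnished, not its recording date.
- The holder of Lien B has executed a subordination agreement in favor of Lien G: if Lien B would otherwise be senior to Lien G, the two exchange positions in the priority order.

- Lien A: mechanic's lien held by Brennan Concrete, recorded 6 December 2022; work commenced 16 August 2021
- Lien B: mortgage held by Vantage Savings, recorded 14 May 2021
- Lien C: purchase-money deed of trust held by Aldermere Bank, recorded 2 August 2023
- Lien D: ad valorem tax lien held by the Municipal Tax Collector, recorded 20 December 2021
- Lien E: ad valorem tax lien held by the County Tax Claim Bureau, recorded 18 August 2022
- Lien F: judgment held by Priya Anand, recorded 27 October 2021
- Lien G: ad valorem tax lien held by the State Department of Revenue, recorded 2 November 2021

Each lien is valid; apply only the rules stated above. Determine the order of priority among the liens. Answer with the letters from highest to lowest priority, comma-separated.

Adjusting effective dates: A is treated as recorded 16 August 2021, the work-commencement date; C was recorded 35 days after the deed — beyond 10 days — so no relation-back applies.
Sorted by effective date: B (14 May 2021), A (16 August 2021), F (27 October 2021), G (2 November 2021), D (20 December 2021), E (18 August 2022), C (2 August 2023).
B is senior to G before the subordination, so the two trade places.

G, A, F, B, D, E, C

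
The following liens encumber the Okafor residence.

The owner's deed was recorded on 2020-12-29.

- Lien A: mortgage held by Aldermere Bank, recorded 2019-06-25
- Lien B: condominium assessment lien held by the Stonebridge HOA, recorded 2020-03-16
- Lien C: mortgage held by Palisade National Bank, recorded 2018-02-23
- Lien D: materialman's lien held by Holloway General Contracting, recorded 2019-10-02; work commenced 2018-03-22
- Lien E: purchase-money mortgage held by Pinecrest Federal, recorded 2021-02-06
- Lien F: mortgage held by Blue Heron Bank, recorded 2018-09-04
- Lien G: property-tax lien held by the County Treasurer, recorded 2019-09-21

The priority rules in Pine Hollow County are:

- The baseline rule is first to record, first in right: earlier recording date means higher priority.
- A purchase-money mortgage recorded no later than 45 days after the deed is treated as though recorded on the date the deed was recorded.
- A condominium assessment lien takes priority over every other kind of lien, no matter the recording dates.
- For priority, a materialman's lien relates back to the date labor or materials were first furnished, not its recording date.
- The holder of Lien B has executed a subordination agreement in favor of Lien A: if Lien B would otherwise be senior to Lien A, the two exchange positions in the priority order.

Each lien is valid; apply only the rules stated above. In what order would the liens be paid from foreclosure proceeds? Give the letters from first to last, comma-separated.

Adjusting effective dates: D's effective date is 2018-03-22, when work began; E was recorded within the 45-day window, so its effective date is the deed date 2020-12-29.
As a condominium assessment lien, B is senior to every other lien.
Among the remaining liens, by effective date: C (2018-02-23), D (2018-03-22), F (2018-09-04), A (2019-06-25), G (2019-09-21), E (2020-12-29).
The subordination applies — B was senior to A — so B and A swap.

A, C, D, F, B, G, E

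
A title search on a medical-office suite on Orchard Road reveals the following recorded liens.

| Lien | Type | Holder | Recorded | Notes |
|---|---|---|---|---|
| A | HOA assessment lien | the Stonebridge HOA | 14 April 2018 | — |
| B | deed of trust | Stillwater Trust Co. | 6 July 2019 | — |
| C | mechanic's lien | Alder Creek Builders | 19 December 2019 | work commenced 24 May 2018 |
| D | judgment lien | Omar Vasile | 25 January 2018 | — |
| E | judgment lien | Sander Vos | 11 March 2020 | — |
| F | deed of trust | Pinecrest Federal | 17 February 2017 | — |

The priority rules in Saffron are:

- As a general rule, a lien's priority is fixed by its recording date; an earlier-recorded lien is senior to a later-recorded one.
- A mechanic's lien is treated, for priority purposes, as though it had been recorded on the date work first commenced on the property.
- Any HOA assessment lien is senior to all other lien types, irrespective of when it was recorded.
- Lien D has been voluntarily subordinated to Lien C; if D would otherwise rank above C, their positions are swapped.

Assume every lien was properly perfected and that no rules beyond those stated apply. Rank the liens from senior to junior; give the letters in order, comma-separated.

A, F, C, D, B, E

First, effective dates: C relates back to 24 May 2018 (work commenced).
A is an HOA assessment lien, so it outranks all other liens regardless of date.
Remaining liens by effective date: F (17 February 2017), D (25 January 2018), C (24 May 2018), B (6 July 2019), E (11 March 2020).
D is senior to C before the subordination, so the two trade places.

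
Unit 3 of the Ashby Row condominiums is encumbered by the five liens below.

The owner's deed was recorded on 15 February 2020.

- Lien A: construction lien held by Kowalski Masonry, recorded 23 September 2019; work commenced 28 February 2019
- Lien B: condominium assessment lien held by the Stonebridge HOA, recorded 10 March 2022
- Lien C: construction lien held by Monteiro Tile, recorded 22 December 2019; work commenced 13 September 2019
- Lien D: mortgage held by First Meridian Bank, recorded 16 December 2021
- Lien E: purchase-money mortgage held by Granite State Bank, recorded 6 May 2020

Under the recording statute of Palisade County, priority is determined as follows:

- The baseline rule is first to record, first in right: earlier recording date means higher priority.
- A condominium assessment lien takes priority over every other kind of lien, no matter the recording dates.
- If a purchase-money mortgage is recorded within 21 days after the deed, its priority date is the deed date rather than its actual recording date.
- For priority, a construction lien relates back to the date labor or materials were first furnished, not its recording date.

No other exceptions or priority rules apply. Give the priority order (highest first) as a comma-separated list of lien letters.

Effective dates after the stated exceptions: A relates back to 28 February 2019 (work commenced); C's effective date is 13 September 2019, when work began; E was recorded 81 days after the deed, outside the 21-day window, so it keeps its recording date.
B is a condominium assessment lien, so it outranks all other liens regardless of date.
Remaining liens by effective date: A (28 February 2019), C (13 September 2019), E (6 May 2020), D (16 December 2021).

B, A, C, E, D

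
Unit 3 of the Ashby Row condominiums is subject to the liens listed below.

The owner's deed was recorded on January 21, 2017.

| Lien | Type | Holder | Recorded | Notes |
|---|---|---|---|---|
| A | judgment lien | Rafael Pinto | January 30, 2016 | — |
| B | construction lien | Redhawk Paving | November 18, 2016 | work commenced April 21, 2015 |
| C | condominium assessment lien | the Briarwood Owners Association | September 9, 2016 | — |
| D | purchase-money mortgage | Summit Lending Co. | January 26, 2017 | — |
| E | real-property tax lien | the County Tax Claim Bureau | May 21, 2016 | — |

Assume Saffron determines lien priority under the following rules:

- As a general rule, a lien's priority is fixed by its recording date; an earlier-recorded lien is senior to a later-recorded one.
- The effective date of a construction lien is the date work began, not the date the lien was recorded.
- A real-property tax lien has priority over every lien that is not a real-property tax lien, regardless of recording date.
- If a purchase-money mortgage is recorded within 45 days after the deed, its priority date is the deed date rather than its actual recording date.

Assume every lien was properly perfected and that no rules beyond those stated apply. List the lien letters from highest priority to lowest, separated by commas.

E, B, A, C, D

Effective dates: B's effective date is April 21, 2015, when work began; D was recorded within the 45-day window, so its effective date is the deed date January 21, 2017.
E is a real-property tax lien, so it outranks all other liens regardless of date.
The other liens, earliest effective date first: B (April 21, 2015), A (January 30, 2016), C (September 9, 2016), D (January 21, 2017).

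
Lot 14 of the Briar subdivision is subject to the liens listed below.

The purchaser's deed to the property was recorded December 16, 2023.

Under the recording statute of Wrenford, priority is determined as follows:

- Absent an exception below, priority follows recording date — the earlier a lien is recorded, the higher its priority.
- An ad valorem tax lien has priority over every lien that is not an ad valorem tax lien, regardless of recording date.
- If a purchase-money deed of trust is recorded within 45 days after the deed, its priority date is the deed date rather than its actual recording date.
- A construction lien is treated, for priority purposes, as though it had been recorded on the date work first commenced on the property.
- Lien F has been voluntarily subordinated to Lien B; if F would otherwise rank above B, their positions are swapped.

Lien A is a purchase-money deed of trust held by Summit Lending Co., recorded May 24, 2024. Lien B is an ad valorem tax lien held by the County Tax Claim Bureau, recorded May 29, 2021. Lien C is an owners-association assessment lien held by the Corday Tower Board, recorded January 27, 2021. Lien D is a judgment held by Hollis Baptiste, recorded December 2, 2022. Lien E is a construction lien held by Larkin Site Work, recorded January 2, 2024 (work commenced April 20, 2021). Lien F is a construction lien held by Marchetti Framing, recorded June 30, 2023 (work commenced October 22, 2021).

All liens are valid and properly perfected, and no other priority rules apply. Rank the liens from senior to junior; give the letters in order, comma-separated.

B, C, E, F, D, A

First, effective dates: A was recorded 160 days after the deed — beyond 45 days — so no relation-back applies; E relates back to April 20, 2021 (work commenced); F relates back to October 22, 2021 (work commenced).
B is an ad valorem tax lien, so it outranks all other liens regardless of date.
Ordering the rest by effective date: C (January 27, 2021), E (April 20, 2021), F (October 22, 2021), D (December 2, 2022), A (May 24, 2024).
Since F is not senior to B, the subordination leaves the order unchanged.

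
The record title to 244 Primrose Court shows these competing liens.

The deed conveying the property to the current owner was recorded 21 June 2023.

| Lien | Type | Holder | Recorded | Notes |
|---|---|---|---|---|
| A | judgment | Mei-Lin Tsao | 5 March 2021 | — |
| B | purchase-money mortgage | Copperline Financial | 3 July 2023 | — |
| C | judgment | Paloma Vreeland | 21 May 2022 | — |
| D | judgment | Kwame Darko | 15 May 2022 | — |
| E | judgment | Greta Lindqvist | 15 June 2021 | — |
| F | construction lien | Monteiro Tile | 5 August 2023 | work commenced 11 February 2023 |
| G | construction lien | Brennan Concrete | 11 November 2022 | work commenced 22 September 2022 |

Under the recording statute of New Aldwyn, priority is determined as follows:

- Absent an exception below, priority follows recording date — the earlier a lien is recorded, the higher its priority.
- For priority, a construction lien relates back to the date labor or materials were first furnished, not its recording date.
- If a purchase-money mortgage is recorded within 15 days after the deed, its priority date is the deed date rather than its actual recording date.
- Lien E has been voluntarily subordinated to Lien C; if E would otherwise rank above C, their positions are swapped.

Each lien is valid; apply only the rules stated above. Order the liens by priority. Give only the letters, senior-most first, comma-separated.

Adjusting effective dates: B's effective date is the deed date, 21 June 2023; F's effective date is 11 February 2023, when work began; G relates back to 22 September 2022 (work commenced).
By effective date: A (5 March 2021), E (15 June 2021), D (15 May 2022), C (21 May 2022), G (22 September 2022), F (11 February 2023), B (21 June 2023).
The subordination applies — E was senior to C — so E and C swap.

A, C, D, E, G, F, B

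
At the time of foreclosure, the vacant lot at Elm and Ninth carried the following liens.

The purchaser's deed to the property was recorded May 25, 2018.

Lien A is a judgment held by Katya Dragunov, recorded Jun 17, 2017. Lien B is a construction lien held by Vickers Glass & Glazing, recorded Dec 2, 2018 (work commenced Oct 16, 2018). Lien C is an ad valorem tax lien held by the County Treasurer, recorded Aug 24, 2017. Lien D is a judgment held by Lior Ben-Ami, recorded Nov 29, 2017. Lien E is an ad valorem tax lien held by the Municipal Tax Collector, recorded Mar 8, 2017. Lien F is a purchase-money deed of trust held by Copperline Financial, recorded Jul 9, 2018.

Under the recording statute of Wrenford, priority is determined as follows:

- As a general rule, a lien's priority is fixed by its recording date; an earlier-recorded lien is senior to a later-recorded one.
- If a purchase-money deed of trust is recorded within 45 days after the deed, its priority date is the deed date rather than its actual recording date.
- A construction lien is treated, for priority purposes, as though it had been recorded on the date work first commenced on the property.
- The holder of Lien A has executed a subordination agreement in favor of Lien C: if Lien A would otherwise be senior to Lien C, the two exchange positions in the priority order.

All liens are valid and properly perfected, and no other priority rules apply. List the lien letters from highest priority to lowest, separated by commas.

E, C, A, D, F, B

First, effective dates: B's effective date is Oct 16, 2018, when work began; F relates back to the deed date May 25, 2018.
Sorted by effective date: E (Mar 8, 2017), A (Jun 17, 2017), C (Aug 24, 2017), D (Nov 29, 2017), F (May 25, 2018), B (Oct 16, 2018).
Because A would otherwise rank above C, the subordination swaps them.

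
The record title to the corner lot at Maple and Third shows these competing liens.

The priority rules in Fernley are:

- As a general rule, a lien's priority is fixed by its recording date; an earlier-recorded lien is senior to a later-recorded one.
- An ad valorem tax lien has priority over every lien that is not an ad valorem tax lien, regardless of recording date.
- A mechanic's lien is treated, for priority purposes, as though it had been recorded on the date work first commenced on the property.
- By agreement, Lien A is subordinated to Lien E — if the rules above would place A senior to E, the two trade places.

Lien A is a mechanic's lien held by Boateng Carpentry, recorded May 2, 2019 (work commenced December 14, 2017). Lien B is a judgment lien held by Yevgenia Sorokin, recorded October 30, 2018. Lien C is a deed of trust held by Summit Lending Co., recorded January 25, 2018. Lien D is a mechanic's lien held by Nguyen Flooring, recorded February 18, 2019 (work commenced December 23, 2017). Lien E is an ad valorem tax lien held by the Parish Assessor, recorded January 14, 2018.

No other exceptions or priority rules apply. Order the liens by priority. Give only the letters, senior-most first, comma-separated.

Effective dates: A's effective date is December 14, 2017, when work began; D's effective date is December 23, 2017, when work began.
E is an ad valorem tax lien and takes priority over every other lien.
Ordering the rest by effective date: A (December 14, 2017), D (December 23, 2017), C (January 25, 2018), B (October 30, 2018).
Since A is not senior to E, the subordination leaves the order unchanged.

E, A, D, C, B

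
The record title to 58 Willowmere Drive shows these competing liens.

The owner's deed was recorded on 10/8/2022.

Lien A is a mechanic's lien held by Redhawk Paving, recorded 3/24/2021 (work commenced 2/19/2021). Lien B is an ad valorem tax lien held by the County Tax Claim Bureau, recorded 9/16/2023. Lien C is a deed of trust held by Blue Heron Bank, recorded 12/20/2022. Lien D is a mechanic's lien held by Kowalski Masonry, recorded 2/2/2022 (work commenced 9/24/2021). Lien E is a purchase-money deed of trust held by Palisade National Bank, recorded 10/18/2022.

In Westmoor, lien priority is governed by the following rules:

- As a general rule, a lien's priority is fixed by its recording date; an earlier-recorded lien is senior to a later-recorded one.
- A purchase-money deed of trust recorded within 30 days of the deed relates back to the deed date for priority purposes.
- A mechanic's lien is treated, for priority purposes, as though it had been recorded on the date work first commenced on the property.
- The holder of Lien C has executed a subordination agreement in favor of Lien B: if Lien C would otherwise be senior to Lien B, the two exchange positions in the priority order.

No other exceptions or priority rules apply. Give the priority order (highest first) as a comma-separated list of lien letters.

A, D, E, B, C

First, effective dates: A's effective date is 2/19/2021, when work began; D relates back to 9/24/2021 (work commenced); E relates back to the deed date 10/8/2022.
Ordering by effective date: A (2/19/2021), D (9/24/2021), E (10/8/2022), C (12/20/2022), B (9/16/2023).
The subordination applies — C was senior to B — so C and B swap.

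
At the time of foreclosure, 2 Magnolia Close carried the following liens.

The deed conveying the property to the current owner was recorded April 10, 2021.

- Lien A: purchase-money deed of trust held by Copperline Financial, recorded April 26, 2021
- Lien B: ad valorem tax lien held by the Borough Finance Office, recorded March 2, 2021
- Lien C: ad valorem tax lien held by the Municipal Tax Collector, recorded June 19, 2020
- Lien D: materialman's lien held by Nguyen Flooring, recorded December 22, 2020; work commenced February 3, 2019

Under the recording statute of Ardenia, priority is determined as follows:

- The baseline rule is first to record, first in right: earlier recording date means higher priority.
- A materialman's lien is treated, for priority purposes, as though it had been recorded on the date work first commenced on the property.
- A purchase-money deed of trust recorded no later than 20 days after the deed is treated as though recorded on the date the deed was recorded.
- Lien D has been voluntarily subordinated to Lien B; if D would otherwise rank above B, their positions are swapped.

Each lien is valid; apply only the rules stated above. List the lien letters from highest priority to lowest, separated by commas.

Effective dates: A was recorded within the 20-day window, so its effective date is the deed date April 10, 2021; D is treated as recorded February 3, 2019, the work-commencement date.
Ordering by effective date: D (February 3, 2019), C (June 19, 2020), B (March 2, 2021), A (April 10, 2021).
The subordination applies — D was senior to B — so D and B swap.

B, C, D, A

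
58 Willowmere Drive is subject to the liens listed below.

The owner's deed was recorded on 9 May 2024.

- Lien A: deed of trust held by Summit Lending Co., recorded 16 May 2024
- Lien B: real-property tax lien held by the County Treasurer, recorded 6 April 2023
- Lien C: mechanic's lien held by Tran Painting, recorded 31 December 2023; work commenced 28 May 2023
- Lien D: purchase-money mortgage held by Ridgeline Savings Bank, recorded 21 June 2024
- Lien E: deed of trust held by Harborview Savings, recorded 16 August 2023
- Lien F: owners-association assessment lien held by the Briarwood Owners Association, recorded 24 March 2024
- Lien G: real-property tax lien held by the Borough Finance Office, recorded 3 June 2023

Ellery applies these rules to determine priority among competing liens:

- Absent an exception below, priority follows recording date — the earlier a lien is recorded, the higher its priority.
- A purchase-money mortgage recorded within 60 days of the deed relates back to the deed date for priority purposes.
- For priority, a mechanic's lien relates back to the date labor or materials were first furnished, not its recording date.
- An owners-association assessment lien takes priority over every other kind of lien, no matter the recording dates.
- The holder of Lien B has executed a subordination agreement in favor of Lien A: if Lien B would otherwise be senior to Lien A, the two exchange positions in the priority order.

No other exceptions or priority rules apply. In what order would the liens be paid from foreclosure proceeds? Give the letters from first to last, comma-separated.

Effective dates: C relates back to 28 May 2023 (work commenced); D's effective date is the deed date, 9 May 2024.
F is an owners-association assessment lien, so it outranks all other liens regardless of date.
Ordering the rest by effective date: B (6 April 2023), C (28 May 2023), G (3 June 2023), E (16 August 2023), D (9 May 2024), A (16 May 2024).
B is senior to A before the subordination, so the two trade places.

F, A, C, G, E, D, B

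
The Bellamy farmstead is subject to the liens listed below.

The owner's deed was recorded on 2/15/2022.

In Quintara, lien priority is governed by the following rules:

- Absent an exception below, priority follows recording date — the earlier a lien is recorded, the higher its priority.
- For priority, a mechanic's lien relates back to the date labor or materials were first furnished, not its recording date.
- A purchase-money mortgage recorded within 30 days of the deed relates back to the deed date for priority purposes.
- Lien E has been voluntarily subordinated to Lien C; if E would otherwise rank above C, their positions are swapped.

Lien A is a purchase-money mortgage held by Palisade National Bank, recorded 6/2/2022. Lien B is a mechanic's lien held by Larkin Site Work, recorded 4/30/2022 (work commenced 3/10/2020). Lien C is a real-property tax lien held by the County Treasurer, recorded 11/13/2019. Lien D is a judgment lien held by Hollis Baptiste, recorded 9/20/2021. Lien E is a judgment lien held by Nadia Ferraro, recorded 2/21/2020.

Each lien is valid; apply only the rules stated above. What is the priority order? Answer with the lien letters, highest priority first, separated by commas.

C, E, B, D, A

Effective dates: A missed the 30-day window (107 days after the deed), so its recording date stands; B's effective date is 3/10/2020, when work began.
Ordering by effective date: C (11/13/2019), E (2/21/2020), B (3/10/2020), D (9/20/2021), A (6/2/2022).
E already ranks below C; the subordination has no effect.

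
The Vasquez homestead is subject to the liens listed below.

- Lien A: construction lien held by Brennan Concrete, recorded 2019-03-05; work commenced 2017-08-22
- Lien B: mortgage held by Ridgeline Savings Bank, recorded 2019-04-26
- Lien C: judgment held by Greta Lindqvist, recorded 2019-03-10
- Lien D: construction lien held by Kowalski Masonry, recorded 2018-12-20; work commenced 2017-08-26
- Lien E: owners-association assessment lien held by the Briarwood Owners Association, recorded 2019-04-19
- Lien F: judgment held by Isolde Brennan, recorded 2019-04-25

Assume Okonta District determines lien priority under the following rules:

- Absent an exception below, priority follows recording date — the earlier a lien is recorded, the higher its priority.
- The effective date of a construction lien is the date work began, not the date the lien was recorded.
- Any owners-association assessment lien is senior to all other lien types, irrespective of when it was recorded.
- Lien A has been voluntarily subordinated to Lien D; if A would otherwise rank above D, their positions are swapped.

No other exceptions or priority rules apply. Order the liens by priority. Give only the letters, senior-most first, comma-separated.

E, D, A, C, F, B

First, effective dates: A's effective date is 2017-08-22, when work began; D is treated as recorded 2017-08-26, the work-commencement date.
E is an owners-association assessment lien, so it outranks all other liens regardless of date.
Among the remaining liens, by effective date: A (2017-08-22), D (2017-08-26), C (2019-03-10), F (2019-04-25), B (2019-04-26).
A would otherwise be senior to D, so under the subordination agreement A and D exchange positions.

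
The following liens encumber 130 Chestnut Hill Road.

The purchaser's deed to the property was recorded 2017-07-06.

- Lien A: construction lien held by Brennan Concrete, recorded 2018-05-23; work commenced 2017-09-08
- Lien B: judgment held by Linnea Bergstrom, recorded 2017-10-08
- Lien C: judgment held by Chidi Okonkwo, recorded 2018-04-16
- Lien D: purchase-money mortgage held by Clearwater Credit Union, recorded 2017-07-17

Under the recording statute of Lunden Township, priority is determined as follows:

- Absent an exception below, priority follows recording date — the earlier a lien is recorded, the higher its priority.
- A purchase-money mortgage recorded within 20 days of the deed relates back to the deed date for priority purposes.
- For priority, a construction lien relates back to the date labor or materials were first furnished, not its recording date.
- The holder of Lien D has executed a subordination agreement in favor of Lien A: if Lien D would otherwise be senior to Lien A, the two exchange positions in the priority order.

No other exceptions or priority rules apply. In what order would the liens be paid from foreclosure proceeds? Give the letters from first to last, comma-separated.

A, D, B, C

Adjusting effective dates: A's effective date is 2017-09-08, when work began; D was recorded within the 20-day window, so its effective date is the deed date 2017-07-06.
By effective date: D (2017-07-06), A (2017-09-08), B (2017-10-08), C (2018-04-16).
The subordination applies — D was senior to A — so D and A swap.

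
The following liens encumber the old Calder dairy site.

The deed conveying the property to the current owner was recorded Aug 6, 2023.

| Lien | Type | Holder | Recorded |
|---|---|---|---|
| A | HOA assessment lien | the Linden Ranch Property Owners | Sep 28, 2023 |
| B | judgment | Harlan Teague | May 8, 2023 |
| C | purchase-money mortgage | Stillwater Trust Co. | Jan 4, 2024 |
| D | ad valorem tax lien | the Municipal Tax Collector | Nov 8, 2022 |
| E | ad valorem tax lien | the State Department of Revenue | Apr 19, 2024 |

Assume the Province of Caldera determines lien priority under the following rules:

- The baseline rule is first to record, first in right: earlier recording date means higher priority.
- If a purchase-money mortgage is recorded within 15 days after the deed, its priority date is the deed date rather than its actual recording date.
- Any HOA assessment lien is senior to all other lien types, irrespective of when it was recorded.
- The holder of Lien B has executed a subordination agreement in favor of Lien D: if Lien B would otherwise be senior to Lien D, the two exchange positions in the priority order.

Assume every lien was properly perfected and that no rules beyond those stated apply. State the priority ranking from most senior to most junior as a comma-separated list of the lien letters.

First, effective dates: C was recorded 151 days after the deed, outside the 15-day window, so it keeps its recording date.
As an HOA assessment lien, A is senior to every other lien.
Among the remaining liens, by effective date: D (Nov 8, 2022), B (May 8, 2023), C (Jan 4, 2024), E (Apr 19, 2024).
B is already junior to D, so the subordination agreement changes nothing.

A, D, B, C, E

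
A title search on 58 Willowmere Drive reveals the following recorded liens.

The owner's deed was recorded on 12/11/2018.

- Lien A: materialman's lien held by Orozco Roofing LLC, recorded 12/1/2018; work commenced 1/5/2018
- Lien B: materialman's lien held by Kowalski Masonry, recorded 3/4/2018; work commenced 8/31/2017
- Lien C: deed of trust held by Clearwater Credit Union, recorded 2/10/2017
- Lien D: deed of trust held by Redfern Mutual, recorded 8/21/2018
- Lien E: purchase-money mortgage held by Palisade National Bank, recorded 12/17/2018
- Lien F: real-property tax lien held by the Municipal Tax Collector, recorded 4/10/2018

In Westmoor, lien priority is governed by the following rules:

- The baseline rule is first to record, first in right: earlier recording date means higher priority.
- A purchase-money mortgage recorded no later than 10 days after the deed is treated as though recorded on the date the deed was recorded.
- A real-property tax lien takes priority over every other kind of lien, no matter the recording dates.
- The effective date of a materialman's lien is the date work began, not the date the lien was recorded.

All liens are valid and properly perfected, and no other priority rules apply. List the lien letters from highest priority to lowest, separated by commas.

Effective dates: A's effective date is 1/5/2018, when work began; B's effective date is 8/31/2017, when work began; E's effective date is the deed date, 12/11/2018.
F is a real-property tax lien, so it outranks all other liens regardless of date.
Ordering the rest by effective date: C (2/10/2017), B (8/31/2017), A (1/5/2018), D (8/21/2018), E (12/11/2018).

F, C, B, A, D, E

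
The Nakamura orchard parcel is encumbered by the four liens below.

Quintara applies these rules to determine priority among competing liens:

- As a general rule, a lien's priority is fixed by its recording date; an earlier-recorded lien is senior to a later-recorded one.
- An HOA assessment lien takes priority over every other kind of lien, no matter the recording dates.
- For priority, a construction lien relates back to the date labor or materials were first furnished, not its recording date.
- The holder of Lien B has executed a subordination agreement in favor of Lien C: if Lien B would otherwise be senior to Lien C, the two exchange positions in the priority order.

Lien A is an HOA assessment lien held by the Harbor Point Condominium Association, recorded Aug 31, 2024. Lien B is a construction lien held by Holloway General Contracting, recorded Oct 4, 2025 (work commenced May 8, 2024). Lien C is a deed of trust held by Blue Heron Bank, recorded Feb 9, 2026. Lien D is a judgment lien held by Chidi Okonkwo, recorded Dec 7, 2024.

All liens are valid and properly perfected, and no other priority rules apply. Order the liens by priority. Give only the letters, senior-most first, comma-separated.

A, C, D, B

Effective dates: B's effective date is May 8, 2024, when work began.
A, as an HOA assessment lien, has superpriority and ranks first.
The other liens, earliest effective date first: B (May 8, 2024), D (Dec 7, 2024), C (Feb 9, 2026).
Because B would otherwise rank above C, the subordination swaps them.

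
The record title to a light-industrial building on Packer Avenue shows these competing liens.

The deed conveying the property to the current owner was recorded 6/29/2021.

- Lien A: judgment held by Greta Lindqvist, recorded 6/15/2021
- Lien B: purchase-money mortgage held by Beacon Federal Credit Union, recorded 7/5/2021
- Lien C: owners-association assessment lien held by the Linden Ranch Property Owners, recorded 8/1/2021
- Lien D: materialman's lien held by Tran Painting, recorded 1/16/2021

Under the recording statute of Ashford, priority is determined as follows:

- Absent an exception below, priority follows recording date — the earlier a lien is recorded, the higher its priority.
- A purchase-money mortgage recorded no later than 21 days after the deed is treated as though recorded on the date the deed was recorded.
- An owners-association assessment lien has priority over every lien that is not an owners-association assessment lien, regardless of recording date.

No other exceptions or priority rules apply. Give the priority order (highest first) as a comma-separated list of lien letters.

Effective dates: B relates back to the deed date 6/29/2021.
C, as an owners-association assessment lien, has superpriority and ranks first.
The other liens, earliest effective date first: D (1/16/2021), A (6/15/2021), B (6/29/2021).

C, D, A, B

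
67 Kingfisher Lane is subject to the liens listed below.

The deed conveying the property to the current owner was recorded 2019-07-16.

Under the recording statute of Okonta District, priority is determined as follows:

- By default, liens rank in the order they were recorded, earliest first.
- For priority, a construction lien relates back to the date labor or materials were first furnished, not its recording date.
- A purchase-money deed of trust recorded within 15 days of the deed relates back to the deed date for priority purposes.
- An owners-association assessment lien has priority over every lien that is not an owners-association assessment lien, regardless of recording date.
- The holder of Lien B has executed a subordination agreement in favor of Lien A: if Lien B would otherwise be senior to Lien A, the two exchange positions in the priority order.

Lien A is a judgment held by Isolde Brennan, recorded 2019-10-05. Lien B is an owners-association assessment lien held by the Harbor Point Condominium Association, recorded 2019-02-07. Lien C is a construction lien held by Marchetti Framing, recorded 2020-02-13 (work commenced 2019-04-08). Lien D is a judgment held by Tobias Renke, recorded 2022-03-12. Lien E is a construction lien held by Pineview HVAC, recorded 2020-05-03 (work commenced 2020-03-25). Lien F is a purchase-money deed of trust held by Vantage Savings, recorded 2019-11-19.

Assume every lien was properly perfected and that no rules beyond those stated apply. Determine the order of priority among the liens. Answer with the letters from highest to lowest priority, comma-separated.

Adjusting effective dates: C relates back to 2019-04-08 (work commenced); E relates back to 2020-03-25 (work commenced); F missed the 15-day window (126 days after the deed), so its recording date stands.
B is an owners-association assessment lien, so it outranks all other liens regardless of date.
Remaining liens by effective date: C (2019-04-08), A (2019-10-05), F (2019-11-19), E (2020-03-25), D (2022-03-12).
B is senior to A before the subordination, so the two trade places.

A, C, B, F, E, D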